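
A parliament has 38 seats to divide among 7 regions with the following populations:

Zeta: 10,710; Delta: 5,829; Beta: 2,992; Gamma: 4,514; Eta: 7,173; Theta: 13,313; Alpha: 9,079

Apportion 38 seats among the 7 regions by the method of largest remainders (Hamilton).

Standard divisor: 53610 ÷ 38 ≈ 1410.789.
Standard quotas: Zeta 7.5915, Delta 4.1317, Beta 2.1208, Gamma 3.1996, Eta 5.0844, Theta 9.4366, Alpha 6.4354.
Lower quotas: Zeta 7, Delta 4, Beta 2, Gamma 3, Eta 5, Theta 9, Alpha 6 (sum 36, leaving 2 seats).
Remainders in descending order: Zeta 0.5915, Theta 0.4366, Alpha 0.4354, Gamma 0.1996, Delta 0.1317, Beta 0.1208, Eta 0.0844.
The surplus seats go to Zeta, Theta.

Zeta 8; Delta 4; Beta 2; Gamma 3; Eta 5; Theta 10; Alpha 6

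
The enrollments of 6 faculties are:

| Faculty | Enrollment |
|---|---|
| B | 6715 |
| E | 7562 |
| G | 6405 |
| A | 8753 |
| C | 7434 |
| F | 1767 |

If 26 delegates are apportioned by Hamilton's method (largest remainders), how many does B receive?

5

Total 38636; standard divisor 38636/26 = 1486.
Standard quotas: B 4.5188, E 5.0888, G 4.3102, A 5.8903, C 5.0027, F 1.1891.
Lower quotas: B 4, E 5, G 4, A 5, C 5, F 1 (sum 24, leaving 2 seats).
Remainders in descending order: A 0.8903, B 0.5188, G 0.3102, F 0.1891, E 0.0888, C 0.0027.
The surplus seats go to A, B.
B receives 5.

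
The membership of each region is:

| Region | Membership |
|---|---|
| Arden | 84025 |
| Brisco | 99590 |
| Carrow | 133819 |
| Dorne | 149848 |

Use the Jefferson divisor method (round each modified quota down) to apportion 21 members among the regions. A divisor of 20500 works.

Arden: 4, Brisco: 4, Carrow: 6, Dorne: 7

With modified divisor 20500: modified quotas Arden 4.099, Brisco 4.858, Carrow 6.528, Dorne 7.310.
Rounding down: Arden 4, Brisco 4, Carrow 6, Dorne 7 (total 21).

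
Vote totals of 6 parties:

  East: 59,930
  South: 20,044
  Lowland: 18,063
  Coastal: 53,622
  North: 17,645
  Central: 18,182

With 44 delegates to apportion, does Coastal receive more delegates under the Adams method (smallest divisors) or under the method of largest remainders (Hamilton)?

Adams: East 14, South 5, Lowland 4, Coastal 12, North 4, Central 5.
Hamilton: East 14, South 5, Lowland 4, Coastal 13, North 4, Central 4.
Coastal gets 12 under Adams and 13 under Hamilton.

Hamilton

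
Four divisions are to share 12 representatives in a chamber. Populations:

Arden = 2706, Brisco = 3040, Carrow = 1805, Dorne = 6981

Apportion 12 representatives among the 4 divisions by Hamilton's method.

Total 14532; standard divisor 14532/12 = 1211.
Standard quotas: Arden 2.2345, Brisco 2.5103, Carrow 1.4905, Dorne 5.7647.
Lower quotas: Arden 2, Brisco 2, Carrow 1, Dorne 5 (sum 10, leaving 2 seats).
Remainders in descending order: Dorne 0.7647, Brisco 0.5103, Carrow 0.4905, Arden 0.2345.
Largest remainders: Dorne, Brisco receive the extra seats.

Arden 2, Brisco 3, Carrow 1, Dorne 6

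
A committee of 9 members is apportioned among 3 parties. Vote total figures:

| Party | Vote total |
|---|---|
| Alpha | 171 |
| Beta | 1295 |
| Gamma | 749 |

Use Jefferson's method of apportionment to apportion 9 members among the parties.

Alpha=0, Beta=6, Gamma=3

Standard divisor 2215/9 ≈ 246.111; standard quotas: Alpha 0.695, Beta 5.262, Gamma 3.043.
Rounding down gives 0, 5, 3 = 8 seats, so the divisor must be adjusted.
With modified divisor 200: modified quotas Alpha 0.855, Beta 6.475, Gamma 3.745.
Rounding down: Alpha 0, Beta 6, Gamma 3 (total 9).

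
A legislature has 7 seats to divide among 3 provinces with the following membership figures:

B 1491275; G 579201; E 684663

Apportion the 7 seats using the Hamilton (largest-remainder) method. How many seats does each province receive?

B=4, G=1, E=2

The standard divisor is 2755139/7 ≈ 393591.286.
Standard quotas: B 3.7889, G 1.4716, E 1.7395.
Lower quotas: B 3, G 1, E 1 (sum 5, leaving 2 seats).
Remainders in descending order: B 0.7889, E 0.7395, G 0.4716.
Largest remainders: B, E receive the extra seats.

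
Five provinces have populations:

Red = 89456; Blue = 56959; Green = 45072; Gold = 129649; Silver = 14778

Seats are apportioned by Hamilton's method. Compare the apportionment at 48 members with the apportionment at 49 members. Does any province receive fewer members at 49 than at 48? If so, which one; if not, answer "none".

At 48 seats: Red 13, Blue 8, Green 6, Gold 19, Silver 2.
At 49 seats: Red 13, Blue 8, Green 7, Gold 19, Silver 2.
No province's allocation decreased.

none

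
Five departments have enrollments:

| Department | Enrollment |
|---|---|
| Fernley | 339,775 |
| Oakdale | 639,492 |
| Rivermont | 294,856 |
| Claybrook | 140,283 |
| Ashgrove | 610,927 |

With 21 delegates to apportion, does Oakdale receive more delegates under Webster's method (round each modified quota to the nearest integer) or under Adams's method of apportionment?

Webster: Fernley 4, Oakdale 7, Rivermont 3, Claybrook 1, Ashgrove 6.
Adams: Fernley 4, Oakdale 6, Rivermont 3, Claybrook 2, Ashgrove 6.
Oakdale gets 7 under Webster and 6 under Adams.

Webster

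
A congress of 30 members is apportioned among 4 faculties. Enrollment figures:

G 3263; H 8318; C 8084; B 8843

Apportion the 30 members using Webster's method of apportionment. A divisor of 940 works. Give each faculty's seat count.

With modified divisor 940: modified quotas G 3.471, H 8.849, C 8.600, B 9.407.
Rounding to the nearest integer: G 3, H 9, C 9, B 9 (total 30).

G 3; H 9; C 9; B 9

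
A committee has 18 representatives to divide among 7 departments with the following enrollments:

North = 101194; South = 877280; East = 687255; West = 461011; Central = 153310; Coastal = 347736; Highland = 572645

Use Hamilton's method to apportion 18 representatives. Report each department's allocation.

Standard divisor: 3200431 ÷ 18 ≈ 177801.722.
Standard quotas: North 0.5691, South 4.9340, East 3.8653, West 2.5928, Central 0.8623, Coastal 1.9558, Highland 3.2207.
Lower quotas: North 0, South 4, East 3, West 2, Central 0, Coastal 1, Highland 3 (sum 13, leaving 5 seats).
Remainders in descending order: Coastal 0.9558, South 0.9340, East 0.8653, Central 0.8623, West 0.5928, North 0.5691, Highland 0.2207.
Largest remainders: Coastal, South, East, Central, West receive the extra seats.

North 0; South 5; East 4; West 3; Central 1; Coastal 2; Highland 3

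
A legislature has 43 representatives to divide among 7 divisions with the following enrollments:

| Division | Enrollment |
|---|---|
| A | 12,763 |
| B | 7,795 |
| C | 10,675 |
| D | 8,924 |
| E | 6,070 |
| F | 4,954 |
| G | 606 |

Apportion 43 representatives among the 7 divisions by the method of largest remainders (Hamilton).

A 11, B 6, C 9, D 7, E 5, F 4, G 1

Total 51787; standard divisor 51787/43 ≈ 1204.349.
Standard quotas: A 10.5974, B 6.4724, C 8.8637, D 7.4098, E 5.0401, F 4.1134, G 0.5032.
Lower quotas: A 10, B 6, C 8, D 7, E 5, F 4, G 0 (sum 40, leaving 3 seats).
Remainders in descending order: C 0.8637, A 0.5974, G 0.5032, B 0.4724, D 0.4098, F 0.1134, E 0.0401.
Largest remainders: C, A, G receive the extra seats.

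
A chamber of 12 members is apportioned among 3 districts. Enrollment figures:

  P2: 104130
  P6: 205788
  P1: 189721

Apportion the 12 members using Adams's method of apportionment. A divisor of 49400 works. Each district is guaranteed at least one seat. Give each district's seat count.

With modified divisor 49400: modified quotas P2 2.108, P6 4.166, P1 3.841.
Rounding up: P2 3, P6 5, P1 4 (total 12).

P2=3; P6=5; P1=4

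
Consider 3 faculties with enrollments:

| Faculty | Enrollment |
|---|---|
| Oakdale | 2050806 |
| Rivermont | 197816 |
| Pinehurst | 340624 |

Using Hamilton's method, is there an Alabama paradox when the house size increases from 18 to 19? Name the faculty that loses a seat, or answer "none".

Rivermont

At 18 seats: Oakdale 14, Rivermont 2, Pinehurst 2.
At 19 seats: Oakdale 15, Rivermont 1, Pinehurst 3.
Rivermont drops from 2 to 1.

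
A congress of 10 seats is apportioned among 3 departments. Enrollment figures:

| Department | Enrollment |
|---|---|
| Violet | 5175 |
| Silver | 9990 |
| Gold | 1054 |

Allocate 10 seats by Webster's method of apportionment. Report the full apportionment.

Violet 3, Silver 6, Gold 1

Standard divisor 16219/10 ≈ 1621.9; standard quotas: Violet 3.191, Silver 6.159, Gold 0.650.
Rounding to the nearest integer gives Violet 3, Silver 6, Gold 1 — total 10, matching the house size, so no adjustment is needed.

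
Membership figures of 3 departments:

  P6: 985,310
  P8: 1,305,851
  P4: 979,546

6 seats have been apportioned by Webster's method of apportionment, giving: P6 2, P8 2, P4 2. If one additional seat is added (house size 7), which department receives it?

Priority for the next seat is population ÷ (current seats + 0.5).
Priorities: P6 394124.000, P8 522340.400, P4 391818.400.
Highest priority: P8.

P8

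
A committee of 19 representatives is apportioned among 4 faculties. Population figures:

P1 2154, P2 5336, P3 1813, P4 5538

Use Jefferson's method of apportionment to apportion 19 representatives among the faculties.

P1 3, P2 7, P3 2, P4 7

Standard divisor 14841/19 ≈ 781.105; standard quotas: P1 2.758, P2 6.831, P3 2.321, P4 7.090.
Rounding down gives 2, 6, 2, 7 = 17 seats, so the divisor must be adjusted.
With modified divisor 700: modified quotas P1 3.077, P2 7.623, P3 2.590, P4 7.911.
Rounding down: P1 3, P2 7, P3 2, P4 7 (total 19).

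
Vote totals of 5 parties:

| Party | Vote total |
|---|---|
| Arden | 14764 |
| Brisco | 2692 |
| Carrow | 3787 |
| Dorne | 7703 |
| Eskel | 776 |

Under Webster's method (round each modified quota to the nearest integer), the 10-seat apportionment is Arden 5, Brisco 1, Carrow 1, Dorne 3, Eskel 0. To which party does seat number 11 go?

Arden

Priority for the next seat is population ÷ (current seats + 0.5).
Priorities: Arden 2684.364, Brisco 1794.667, Carrow 2524.667, Dorne 2200.857, Eskel 1552.000.
Highest priority: Arden.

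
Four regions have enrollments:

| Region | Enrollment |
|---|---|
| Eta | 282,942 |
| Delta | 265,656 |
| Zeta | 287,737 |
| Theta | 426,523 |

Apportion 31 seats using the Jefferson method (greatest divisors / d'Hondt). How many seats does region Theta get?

Standard divisor 1262858/31 ≈ 40737.355; standard quotas: Eta 6.946, Delta 6.521, Zeta 7.063, Theta 10.470.
Rounding down gives 6, 6, 7, 10 = 29 seats, so the divisor must be adjusted.
With modified divisor 38400: modified quotas Eta 7.368, Delta 6.918, Zeta 7.493, Theta 11.107.
Rounding down: Eta 7, Delta 6, Zeta 7, Theta 11 (total 31).
Theta receives 11.

11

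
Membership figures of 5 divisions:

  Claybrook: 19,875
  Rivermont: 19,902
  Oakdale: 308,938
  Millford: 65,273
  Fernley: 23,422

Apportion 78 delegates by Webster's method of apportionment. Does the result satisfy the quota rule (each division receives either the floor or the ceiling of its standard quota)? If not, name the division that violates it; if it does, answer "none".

Standard quotas: Claybrook 3.544, Rivermont 3.549, Oakdale 55.091, Millford 11.640, Fernley 4.177.
Webster allocation: Claybrook 4, Rivermont 4, Oakdale 54, Millford 12, Fernley 4.
Oakdale has quota 55.091 (lower 55, upper 56) but receives 54 — outside the quota interval.

Oakdale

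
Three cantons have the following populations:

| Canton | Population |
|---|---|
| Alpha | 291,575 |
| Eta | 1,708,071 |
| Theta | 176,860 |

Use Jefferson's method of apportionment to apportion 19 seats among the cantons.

Standard divisor 2176506/19 ≈ 114552.947; standard quotas: Alpha 2.545, Eta 14.911, Theta 1.544.
Rounding down gives 2, 14, 1 = 17 seats, so the divisor must be adjusted.
With modified divisor 103600: modified quotas Alpha 2.814, Eta 16.487, Theta 1.707.
Rounding down: Alpha 2, Eta 16, Theta 1 (total 19).

Alpha=2, Eta=16, Theta=1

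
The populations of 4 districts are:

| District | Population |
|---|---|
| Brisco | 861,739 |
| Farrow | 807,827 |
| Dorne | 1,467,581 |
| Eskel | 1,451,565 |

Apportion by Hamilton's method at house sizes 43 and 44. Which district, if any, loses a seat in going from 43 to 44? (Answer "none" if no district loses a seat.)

none

At 43 seats: Brisco 8, Farrow 7, Dorne 14, Eskel 14.
At 44 seats: Brisco 8, Farrow 8, Dorne 14, Eskel 14.
No district's allocation decreased.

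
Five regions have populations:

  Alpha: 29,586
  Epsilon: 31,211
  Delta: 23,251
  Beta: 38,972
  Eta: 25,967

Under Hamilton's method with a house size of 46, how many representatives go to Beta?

12

The standard divisor is 148987/46 ≈ 3238.848.
Standard quotas: Alpha 9.1347, Epsilon 9.6365, Delta 7.1788, Beta 12.0327, Eta 8.0174.
Lower quotas: Alpha 9, Epsilon 9, Delta 7, Beta 12, Eta 8 (sum 45, leaving 1 seat).
Remainders in descending order: Epsilon 0.6365, Delta 0.1788, Alpha 0.1347, Beta 0.0327, Eta 0.0174.
The surplus seat goes to Epsilon.
Beta receives 12.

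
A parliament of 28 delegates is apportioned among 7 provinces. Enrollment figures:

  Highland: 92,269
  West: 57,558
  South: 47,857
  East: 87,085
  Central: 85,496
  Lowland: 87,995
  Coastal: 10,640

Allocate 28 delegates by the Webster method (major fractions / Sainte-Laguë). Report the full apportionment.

Standard divisor 468900/28 ≈ 16746.429; standard quotas: Highland 5.510, West 3.437, South 2.858, East 5.200, Central 5.105, Lowland 5.255, Coastal 0.635.
Rounding to the nearest integer gives Highland 6, West 3, South 3, East 5, Central 5, Lowland 5, Coastal 1 — total 28, matching the house size, so no adjustment is needed.

Highland 6, West 3, South 3, East 5, Central 5, Lowland 5, Coastal 1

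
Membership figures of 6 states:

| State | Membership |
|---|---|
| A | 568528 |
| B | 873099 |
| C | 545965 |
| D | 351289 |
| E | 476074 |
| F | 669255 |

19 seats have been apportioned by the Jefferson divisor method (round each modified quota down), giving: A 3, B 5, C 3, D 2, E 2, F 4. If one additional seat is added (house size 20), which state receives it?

E

Priority for the next seat is population ÷ (current seats + 1).
Priorities: A 142132.000, B 145516.500, C 136491.250, D 117096.333, E 158691.333, F 133851.000.
Highest priority: E.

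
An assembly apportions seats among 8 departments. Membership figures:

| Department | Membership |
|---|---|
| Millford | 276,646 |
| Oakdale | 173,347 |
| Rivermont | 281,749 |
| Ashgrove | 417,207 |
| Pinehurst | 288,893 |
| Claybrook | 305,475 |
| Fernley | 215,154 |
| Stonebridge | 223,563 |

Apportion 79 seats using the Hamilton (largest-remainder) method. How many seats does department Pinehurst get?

11

Standard divisor: 2182034 ÷ 79 ≈ 27620.684.
Standard quotas: Millford 10.0159, Oakdale 6.2760, Rivermont 10.2007, Ashgrove 15.1049, Pinehurst 10.4593, Claybrook 11.0596, Fernley 7.7896, Stonebridge 8.0940.
Lower quotas: Millford 10, Oakdale 6, Rivermont 10, Ashgrove 15, Pinehurst 10, Claybrook 11, Fernley 7, Stonebridge 8 (sum 77, leaving 2 seats).
Remainders in descending order: Fernley 0.7896, Pinehurst 0.4593, Oakdale 0.2760, Rivermont 0.2007, Ashgrove 0.1049, Stonebridge 0.0940, Claybrook 0.0596, Millford 0.0159.
Largest remainders: Fernley, Pinehurst receive the extra seats.
Pinehurst receives 11.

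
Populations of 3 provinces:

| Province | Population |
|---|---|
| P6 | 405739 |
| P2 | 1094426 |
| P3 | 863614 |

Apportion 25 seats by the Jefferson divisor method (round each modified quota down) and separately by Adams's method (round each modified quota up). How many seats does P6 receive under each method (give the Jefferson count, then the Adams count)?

4 and 5

Jefferson: P6 4, P2 12, P3 9.
Adams: P6 5, P2 11, P3 9.
P6 gets 4 under Jefferson and 5 under Adams.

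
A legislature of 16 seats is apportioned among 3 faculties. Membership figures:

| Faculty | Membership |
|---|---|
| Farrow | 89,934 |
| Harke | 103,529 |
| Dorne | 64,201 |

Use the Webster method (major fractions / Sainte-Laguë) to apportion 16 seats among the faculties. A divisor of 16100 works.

Farrow 6, Harke 6, Dorne 4

With modified divisor 16100: modified quotas Farrow 5.586, Harke 6.430, Dorne 3.988.
Rounding to the nearest integer: Farrow 6, Harke 6, Dorne 4 (total 16).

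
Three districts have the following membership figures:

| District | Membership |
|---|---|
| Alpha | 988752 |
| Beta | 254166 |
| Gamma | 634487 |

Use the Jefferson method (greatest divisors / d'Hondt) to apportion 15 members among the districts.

Standard divisor 1877405/15 ≈ 125160.333; standard quotas: Alpha 7.900, Beta 2.031, Gamma 5.069.
Rounding down gives 7, 2, 5 = 14 seats, so the divisor must be adjusted.
With modified divisor 116700: modified quotas Alpha 8.473, Beta 2.178, Gamma 5.437.
Rounding down: Alpha 8, Beta 2, Gamma 5 (total 15).

Alpha: 8, Beta: 2, Gamma: 5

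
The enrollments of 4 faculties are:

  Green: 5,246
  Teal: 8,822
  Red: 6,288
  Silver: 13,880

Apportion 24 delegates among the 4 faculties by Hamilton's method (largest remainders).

Green: 4, Teal: 6, Red: 4, Silver: 10

The standard divisor is 34236/24 ≈ 1426.5.
Standard quotas: Green 3.6775, Teal 6.1844, Red 4.4080, Silver 9.7301.
Lower quotas: Green 3, Teal 6, Red 4, Silver 9 (sum 22, leaving 2 seats).
Remainders in descending order: Silver 0.7301, Green 0.6775, Red 0.4080, Teal 0.1844.
The surplus seats go to Silver, Green.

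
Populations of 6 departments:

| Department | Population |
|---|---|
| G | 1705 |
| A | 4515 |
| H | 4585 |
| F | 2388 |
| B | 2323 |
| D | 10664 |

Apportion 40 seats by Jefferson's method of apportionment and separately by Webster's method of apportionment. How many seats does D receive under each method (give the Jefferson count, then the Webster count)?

Jefferson: G 2, A 7, H 7, F 4, B 3, D 17.
Webster: G 3, A 7, H 7, F 4, B 3, D 16.
D gets 17 under Jefferson and 16 under Webster.

17 and 16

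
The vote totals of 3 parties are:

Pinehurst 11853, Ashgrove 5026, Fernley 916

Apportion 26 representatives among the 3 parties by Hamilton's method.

Standard divisor: 17795 ÷ 26 ≈ 684.423.
Standard quotas: Pinehurst 17.3182, Ashgrove 7.3434, Fernley 1.3384.
Lower quotas: Pinehurst 17, Ashgrove 7, Fernley 1 (sum 25, leaving 1 seat).
Remainders in descending order: Ashgrove 0.3434, Fernley 0.3384, Pinehurst 0.3182.
Largest remainder: Ashgrove receives the extra seat.

Pinehurst=17; Ashgrove=8; Fernley=1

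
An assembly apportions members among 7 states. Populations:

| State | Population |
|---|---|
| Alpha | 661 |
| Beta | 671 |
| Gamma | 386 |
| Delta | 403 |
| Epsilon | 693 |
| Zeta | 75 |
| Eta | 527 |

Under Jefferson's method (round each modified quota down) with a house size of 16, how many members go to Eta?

Standard divisor 3416/16 ≈ 213.5; standard quotas: Alpha 3.096, Beta 3.143, Gamma 1.808, Delta 1.888, Epsilon 3.246, Zeta 0.351, Eta 2.468.
Rounding down gives 3, 3, 1, 1, 3, 0, 2 = 13 seats, so the divisor must be adjusted.
With modified divisor 174.5: modified quotas Alpha 3.788, Beta 3.845, Gamma 2.212, Delta 2.309, Epsilon 3.971, Zeta 0.430, Eta 3.020.
Rounding down: Alpha 3, Beta 3, Gamma 2, Delta 2, Epsilon 3, Zeta 0, Eta 3 (total 16).
Eta receives 3.

3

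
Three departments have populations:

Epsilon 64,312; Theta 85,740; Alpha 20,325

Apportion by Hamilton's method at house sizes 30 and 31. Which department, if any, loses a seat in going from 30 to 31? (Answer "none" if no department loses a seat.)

none

At 30 seats: Epsilon 11, Theta 15, Alpha 4.
At 31 seats: Epsilon 12, Theta 15, Alpha 4.
No department's allocation decreased.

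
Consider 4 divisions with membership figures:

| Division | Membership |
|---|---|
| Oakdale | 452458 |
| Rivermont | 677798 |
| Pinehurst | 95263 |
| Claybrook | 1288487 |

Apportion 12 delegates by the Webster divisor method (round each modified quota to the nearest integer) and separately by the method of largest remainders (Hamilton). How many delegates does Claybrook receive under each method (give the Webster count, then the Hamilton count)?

Webster: Oakdale 2, Rivermont 3, Pinehurst 0, Claybrook 7.
Hamilton: Oakdale 2, Rivermont 3, Pinehurst 1, Claybrook 6.
Claybrook gets 7 under Webster and 6 under Hamilton.

7 and 6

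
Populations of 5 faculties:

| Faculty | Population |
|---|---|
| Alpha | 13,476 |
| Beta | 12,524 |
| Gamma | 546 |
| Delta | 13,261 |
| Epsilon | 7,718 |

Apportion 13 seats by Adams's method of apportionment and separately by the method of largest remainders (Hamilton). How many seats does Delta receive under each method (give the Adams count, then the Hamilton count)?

Adams: Alpha 4, Beta 3, Gamma 1, Delta 3, Epsilon 2.
Hamilton: Alpha 4, Beta 3, Gamma 0, Delta 4, Epsilon 2.
Delta gets 3 under Adams and 4 under Hamilton.

3 and 4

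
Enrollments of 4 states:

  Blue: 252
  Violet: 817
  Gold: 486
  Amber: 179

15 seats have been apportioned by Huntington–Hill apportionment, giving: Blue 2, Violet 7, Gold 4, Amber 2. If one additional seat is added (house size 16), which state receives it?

Priority for the next seat is population ÷ (√(s·(s+1))).
Priorities: Blue 102.879, Violet 109.176, Gold 108.673, Amber 73.076.
Highest priority: Violet.

Violet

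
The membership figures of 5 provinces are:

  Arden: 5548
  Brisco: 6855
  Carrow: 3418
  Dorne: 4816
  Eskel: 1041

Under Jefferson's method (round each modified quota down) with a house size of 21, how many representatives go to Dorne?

Standard divisor 21678/21 ≈ 1032.286; standard quotas: Arden 5.374, Brisco 6.641, Carrow 3.311, Dorne 4.665, Eskel 1.008.
Rounding down gives 5, 6, 3, 4, 1 = 19 seats, so the divisor must be adjusted.
With modified divisor 940: modified quotas Arden 5.902, Brisco 7.293, Carrow 3.636, Dorne 5.123, Eskel 1.107.
Rounding down: Arden 5, Brisco 7, Carrow 3, Dorne 5, Eskel 1 (total 21).
Dorne receives 5.

5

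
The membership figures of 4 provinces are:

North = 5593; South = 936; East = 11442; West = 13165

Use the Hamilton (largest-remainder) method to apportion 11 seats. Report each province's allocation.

North: 2; South: 0; East: 4; West: 5

The standard divisor is 31136/11 ≈ 2830.545.
Standard quotas: North 1.9759, South 0.3307, East 4.0423, West 4.6510.
Lower quotas: North 1, South 0, East 4, West 4 (sum 9, leaving 2 seats).
Remainders in descending order: North 0.9759, West 0.6510, South 0.3307, East 0.0423.
The surplus seats go to North, West.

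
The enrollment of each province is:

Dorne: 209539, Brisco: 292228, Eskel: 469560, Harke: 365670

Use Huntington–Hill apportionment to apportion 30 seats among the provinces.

Dorne: 5, Brisco: 7, Eskel: 10, Harke: 8

With divisor 44931: modified quotas Dorne 4.664, Brisco 6.504, Eskel 10.451, Harke 8.138.
Geometric-mean thresholds: Dorne √(4·5)=4.472, Brisco √(6·7)=6.481, Eskel √(10·11)=10.488, Harke √(8·9)=8.485.
Each quota rounded against its threshold gives Dorne 5, Brisco 7, Eskel 10, Harke 8 (total 30).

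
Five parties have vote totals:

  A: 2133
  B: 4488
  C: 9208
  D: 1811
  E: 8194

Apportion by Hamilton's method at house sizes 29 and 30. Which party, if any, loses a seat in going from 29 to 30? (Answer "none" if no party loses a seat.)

A

At 29 seats: A 3, B 5, C 10, D 2, E 9.
At 30 seats: A 2, B 5, C 11, D 2, E 10.
A drops from 3 to 2.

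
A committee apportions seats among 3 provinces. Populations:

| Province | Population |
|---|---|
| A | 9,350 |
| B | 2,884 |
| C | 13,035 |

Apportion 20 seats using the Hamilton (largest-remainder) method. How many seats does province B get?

Standard divisor: 25269 ÷ 20 ≈ 1263.45.
Standard quotas: A 7.4004, B 2.2826, C 10.3170.
Lower quotas: A 7, B 2, C 10 (sum 19, leaving 1 seat).
Remainders in descending order: A 0.4004, C 0.3170, B 0.2826.
Largest remainder: A receives the extra seat.
B receives 2.

2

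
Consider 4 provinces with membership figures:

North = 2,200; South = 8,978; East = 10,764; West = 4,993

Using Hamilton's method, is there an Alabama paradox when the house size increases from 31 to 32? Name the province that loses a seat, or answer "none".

At 31 seats: North 3, South 10, East 12, West 6.
At 32 seats: North 2, South 11, East 13, West 6.
North drops from 3 to 2.

North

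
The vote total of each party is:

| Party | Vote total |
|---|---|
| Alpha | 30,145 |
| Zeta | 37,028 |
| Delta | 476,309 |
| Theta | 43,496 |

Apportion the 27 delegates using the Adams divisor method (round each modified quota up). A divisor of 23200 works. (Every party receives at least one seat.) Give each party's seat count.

With modified divisor 23200: modified quotas Alpha 1.299, Zeta 1.596, Delta 20.531, Theta 1.875.
Rounding up: Alpha 2, Zeta 2, Delta 21, Theta 2 (total 27).

Alpha: 2; Zeta: 2; Delta: 21; Theta: 2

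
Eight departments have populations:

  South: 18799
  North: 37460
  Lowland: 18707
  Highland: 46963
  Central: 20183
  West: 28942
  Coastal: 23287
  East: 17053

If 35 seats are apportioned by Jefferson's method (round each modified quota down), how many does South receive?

3

Standard divisor 211394/35 ≈ 6039.829; standard quotas: South 3.113, North 6.202, Lowland 3.097, Highland 7.776, Central 3.342, West 4.792, Coastal 3.856, East 2.823.
Rounding down gives 3, 6, 3, 7, 3, 4, 3, 2 = 31 seats, so the divisor must be adjusted.
With modified divisor 5500: modified quotas South 3.418, North 6.811, Lowland 3.401, Highland 8.539, Central 3.670, West 5.262, Coastal 4.234, East 3.101.
Rounding down: South 3, North 6, Lowland 3, Highland 8, Central 3, West 5, Coastal 4, East 3 (total 35).
South receives 3.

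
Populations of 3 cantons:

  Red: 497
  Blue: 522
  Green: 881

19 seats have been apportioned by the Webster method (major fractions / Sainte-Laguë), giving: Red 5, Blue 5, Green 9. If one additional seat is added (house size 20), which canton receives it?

Priority for the next seat is population ÷ (current seats + 0.5).
Priorities: Red 90.364, Blue 94.909, Green 92.737.
Highest priority: Blue.

Blue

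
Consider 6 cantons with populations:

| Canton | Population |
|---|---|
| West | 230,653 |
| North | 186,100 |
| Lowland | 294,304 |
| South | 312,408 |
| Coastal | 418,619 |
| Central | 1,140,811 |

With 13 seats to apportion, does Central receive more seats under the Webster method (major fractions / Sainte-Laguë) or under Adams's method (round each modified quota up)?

Webster

Webster: West 1, North 1, Lowland 1, South 2, Coastal 2, Central 6.
Adams: West 1, North 1, Lowland 2, South 2, Coastal 2, Central 5.
Central gets 6 under Webster and 5 under Adams.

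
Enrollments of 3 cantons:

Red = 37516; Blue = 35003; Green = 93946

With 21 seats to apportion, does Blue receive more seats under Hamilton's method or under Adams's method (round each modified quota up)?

Hamilton: Red 5, Blue 4, Green 12.
Adams: Red 5, Blue 5, Green 11.
Blue gets 4 under Hamilton and 5 under Adams.

Adams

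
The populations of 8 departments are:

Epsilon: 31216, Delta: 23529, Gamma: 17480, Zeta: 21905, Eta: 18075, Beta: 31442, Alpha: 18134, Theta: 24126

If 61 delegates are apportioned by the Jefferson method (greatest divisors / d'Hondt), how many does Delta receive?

8

Standard divisor 185907/61 ≈ 3047.656; standard quotas: Epsilon 10.243, Delta 7.720, Gamma 5.736, Zeta 7.187, Eta 5.931, Beta 10.317, Alpha 5.950, Theta 7.916.
Rounding down gives 10, 7, 5, 7, 5, 10, 5, 7 = 56 seats, so the divisor must be adjusted.
With modified divisor 2900: modified quotas Epsilon 10.764, Delta 8.113, Gamma 6.028, Zeta 7.553, Eta 6.233, Beta 10.842, Alpha 6.253, Theta 8.319.
Rounding down: Epsilon 10, Delta 8, Gamma 6, Zeta 7, Eta 6, Beta 10, Alpha 6, Theta 8 (total 61).
Delta receives 8.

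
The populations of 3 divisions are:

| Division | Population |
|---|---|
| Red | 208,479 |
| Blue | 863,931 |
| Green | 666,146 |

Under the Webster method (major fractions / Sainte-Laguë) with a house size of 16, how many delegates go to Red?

Standard divisor 1738556/16 ≈ 108659.75; standard quotas: Red 1.919, Blue 7.951, Green 6.131.
Rounding to the nearest integer gives Red 2, Blue 8, Green 6 — total 16, matching the house size, so no adjustment is needed.
Red receives 2.

2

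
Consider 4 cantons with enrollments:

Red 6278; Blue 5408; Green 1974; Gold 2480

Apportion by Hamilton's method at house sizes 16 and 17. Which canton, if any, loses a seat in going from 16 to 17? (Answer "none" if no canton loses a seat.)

Gold

At 16 seats: Red 6, Blue 5, Green 2, Gold 3.
At 17 seats: Red 7, Blue 6, Green 2, Gold 2.
Gold drops from 3 to 2.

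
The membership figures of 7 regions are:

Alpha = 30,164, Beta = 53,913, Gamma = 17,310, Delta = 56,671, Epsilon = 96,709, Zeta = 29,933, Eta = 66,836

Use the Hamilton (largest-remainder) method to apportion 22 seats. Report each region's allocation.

Alpha 2; Beta 3; Gamma 1; Delta 4; Epsilon 6; Zeta 2; Eta 4

Standard divisor: 351536 ÷ 22 ≈ 15978.909.
Standard quotas: Alpha 1.8877, Beta 3.3740, Gamma 1.0833, Delta 3.5466, Epsilon 6.0523, Zeta 1.8733, Eta 4.1828.
Lower quotas: Alpha 1, Beta 3, Gamma 1, Delta 3, Epsilon 6, Zeta 1, Eta 4 (sum 19, leaving 3 seats).
Remainders in descending order: Alpha 0.8877, Zeta 0.8733, Delta 0.5466, Beta 0.3740, Eta 0.1828, Gamma 0.0833, Epsilon 0.0523.
Largest remainders: Alpha, Zeta, Delta receive the extra seats.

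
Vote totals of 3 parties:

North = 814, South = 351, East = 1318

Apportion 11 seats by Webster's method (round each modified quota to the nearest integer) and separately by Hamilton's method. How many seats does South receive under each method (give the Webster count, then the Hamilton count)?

Webster: North 3, South 2, East 6.
Hamilton: North 4, South 1, East 6.
South gets 2 under Webster and 1 under Hamilton.

2 and 1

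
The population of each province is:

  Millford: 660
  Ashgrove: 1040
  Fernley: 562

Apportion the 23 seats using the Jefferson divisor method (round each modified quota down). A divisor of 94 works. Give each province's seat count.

With modified divisor 94: modified quotas Millford 7.021, Ashgrove 11.064, Fernley 5.979.
Rounding down: Millford 7, Ashgrove 11, Fernley 5 (total 23).

Millford=7, Ashgrove=11, Fernley=5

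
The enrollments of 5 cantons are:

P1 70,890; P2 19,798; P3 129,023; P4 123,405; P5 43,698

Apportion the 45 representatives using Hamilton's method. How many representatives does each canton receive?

P1 8; P2 2; P3 15; P4 15; P5 5

Total 386814; standard divisor 386814/45 ≈ 8595.867.
Standard quotas: P1 8.2470, P2 2.3032, P3 15.0099, P4 14.3563, P5 5.0836.
Lower quotas: P1 8, P2 2, P3 15, P4 14, P5 5 (sum 44, leaving 1 seat).
Remainders in descending order: P4 0.3563, P2 0.3032, P1 0.2470, P5 0.0836, P3 0.0099.
Largest remainder: P4 receives the extra seat.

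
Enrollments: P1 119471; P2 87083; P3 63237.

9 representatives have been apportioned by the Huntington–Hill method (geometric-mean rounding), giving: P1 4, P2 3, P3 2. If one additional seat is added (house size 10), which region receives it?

Priority for the next seat is population ÷ (√(s·(s+1))).
Priorities: P1 26714.528, P2 25138.697, P3 25816.397.
Highest priority: P1.

P1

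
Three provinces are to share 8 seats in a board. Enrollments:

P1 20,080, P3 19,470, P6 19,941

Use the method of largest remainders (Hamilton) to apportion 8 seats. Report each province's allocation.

P1 3, P3 2, P6 3

Total 59491; standard divisor 59491/8 ≈ 7436.375.
Standard quotas: P1 2.7002, P3 2.6182, P6 2.6815.
Lower quotas: P1 2, P3 2, P6 2 (sum 6, leaving 2 seats).
Remainders in descending order: P1 0.7002, P6 0.6815, P3 0.6182.
The surplus seats go to P1, P6.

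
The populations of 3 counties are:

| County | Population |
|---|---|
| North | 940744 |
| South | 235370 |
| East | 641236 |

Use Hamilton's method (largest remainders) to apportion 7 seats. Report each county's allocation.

Total 1817350; standard divisor 1817350/7 ≈ 259621.429.
Standard quotas: North 3.6235, South 0.9066, East 2.4699.
Lower quotas: North 3, South 0, East 2 (sum 5, leaving 2 seats).
Remainders in descending order: South 0.9066, North 0.6235, East 0.4699.
Largest remainders: South, North receive the extra seats.

North: 4, South: 1, East: 2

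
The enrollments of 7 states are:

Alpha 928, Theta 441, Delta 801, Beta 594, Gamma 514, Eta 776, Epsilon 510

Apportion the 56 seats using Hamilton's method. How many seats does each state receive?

Total 4564; standard divisor 4564/56 ≈ 81.5.
Standard quotas: Alpha 11.387, Theta 5.411, Delta 9.828, Beta 7.288, Gamma 6.307, Eta 9.521, Epsilon 6.258.
Lower quotas: Alpha 11, Theta 5, Delta 9, Beta 7, Gamma 6, Eta 9, Epsilon 6 (sum 53, leaving 3 seats).
Remainders in descending order: Delta 0.828, Eta 0.521, Theta 0.411, Alpha 0.387, Gamma 0.307, Beta 0.288, Epsilon 0.258.
The surplus seats go to Delta, Eta, Theta.

Alpha=11, Theta=6, Delta=10, Beta=7, Gamma=6, Eta=10, Epsilon=6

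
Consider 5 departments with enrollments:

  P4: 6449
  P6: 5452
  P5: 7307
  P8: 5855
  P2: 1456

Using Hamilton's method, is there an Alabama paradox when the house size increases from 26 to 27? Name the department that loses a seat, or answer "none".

At 26 seats: P4 6, P6 5, P5 7, P8 6, P2 2.
At 27 seats: P4 7, P6 6, P5 7, P8 6, P2 1.
P2 drops from 2 to 1.

P2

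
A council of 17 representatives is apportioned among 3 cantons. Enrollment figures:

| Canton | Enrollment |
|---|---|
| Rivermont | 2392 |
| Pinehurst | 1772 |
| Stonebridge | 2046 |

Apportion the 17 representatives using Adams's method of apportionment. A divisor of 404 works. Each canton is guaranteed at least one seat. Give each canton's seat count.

With modified divisor 404: modified quotas Rivermont 5.921, Pinehurst 4.386, Stonebridge 5.064.
Rounding up: Rivermont 6, Pinehurst 5, Stonebridge 6 (total 17).

Rivermont: 6; Pinehurst: 5; Stonebridge: 6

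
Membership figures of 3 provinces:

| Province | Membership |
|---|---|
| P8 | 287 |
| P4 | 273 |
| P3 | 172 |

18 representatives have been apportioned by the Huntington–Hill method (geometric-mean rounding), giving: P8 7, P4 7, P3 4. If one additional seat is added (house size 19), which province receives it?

Priority for the next seat is population ÷ (√(s·(s+1))).
Priorities: P8 38.352, P4 36.481, P3 38.460.
Highest priority: P3.

P3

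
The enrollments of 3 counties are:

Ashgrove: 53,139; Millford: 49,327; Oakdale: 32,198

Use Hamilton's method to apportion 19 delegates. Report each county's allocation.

Ashgrove=7, Millford=7, Oakdale=5

Standard divisor: 134664 ÷ 19 ≈ 7087.579.
Standard quotas: Ashgrove 7.4975, Millford 6.9596, Oakdale 4.5429.
Lower quotas: Ashgrove 7, Millford 6, Oakdale 4 (sum 17, leaving 2 seats).
Remainders in descending order: Millford 0.9596, Oakdale 0.5429, Ashgrove 0.4975.
Largest remainders: Millford, Oakdale receive the extra seats.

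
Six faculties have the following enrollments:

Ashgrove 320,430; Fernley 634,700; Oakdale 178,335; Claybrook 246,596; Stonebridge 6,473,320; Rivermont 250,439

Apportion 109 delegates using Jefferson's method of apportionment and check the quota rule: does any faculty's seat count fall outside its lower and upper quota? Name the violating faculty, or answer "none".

Stonebridge

Standard quotas: Ashgrove 4.310, Fernley 8.537, Oakdale 2.399, Claybrook 3.317, Stonebridge 87.069, Rivermont 3.369.
Jefferson allocation: Ashgrove 4, Fernley 8, Oakdale 2, Claybrook 3, Stonebridge 89, Rivermont 3.
Stonebridge has quota 87.069 (lower 87, upper 88) but receives 89 — outside the quota interval.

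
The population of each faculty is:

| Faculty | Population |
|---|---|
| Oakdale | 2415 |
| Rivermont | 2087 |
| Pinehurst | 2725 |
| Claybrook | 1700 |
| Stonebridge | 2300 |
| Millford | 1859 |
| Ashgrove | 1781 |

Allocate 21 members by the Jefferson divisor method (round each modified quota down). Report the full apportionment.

Oakdale 4; Rivermont 3; Pinehurst 4; Claybrook 2; Stonebridge 3; Millford 3; Ashgrove 2

Standard divisor 14867/21 ≈ 707.952; standard quotas: Oakdale 3.411, Rivermont 2.948, Pinehurst 3.849, Claybrook 2.401, Stonebridge 3.249, Millford 2.626, Ashgrove 2.516.
Rounding down gives 3, 2, 3, 2, 3, 2, 2 = 17 seats, so the divisor must be adjusted.
With modified divisor 600: modified quotas Oakdale 4.025, Rivermont 3.478, Pinehurst 4.542, Claybrook 2.833, Stonebridge 3.833, Millford 3.098, Ashgrove 2.968.
Rounding down: Oakdale 4, Rivermont 3, Pinehurst 4, Claybrook 2, Stonebridge 3, Millford 3, Ashgrove 2 (total 21).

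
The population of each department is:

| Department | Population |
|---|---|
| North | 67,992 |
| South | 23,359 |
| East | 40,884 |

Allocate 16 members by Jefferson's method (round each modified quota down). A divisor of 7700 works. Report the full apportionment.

North: 8, South: 3, East: 5

With modified divisor 7700: modified quotas North 8.830, South 3.034, East 5.310.
Rounding down: North 8, South 3, East 5 (total 16).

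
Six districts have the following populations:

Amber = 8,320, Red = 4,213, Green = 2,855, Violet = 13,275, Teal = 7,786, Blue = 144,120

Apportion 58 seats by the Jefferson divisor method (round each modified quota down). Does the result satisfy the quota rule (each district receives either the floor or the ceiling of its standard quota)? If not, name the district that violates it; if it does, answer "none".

Standard quotas: Amber 2.672, Red 1.353, Green 0.917, Violet 4.264, Teal 2.501, Blue 46.292.
Jefferson allocation: Amber 2, Red 1, Green 0, Violet 4, Teal 2, Blue 49.
Blue has quota 46.292 (lower 46, upper 47) but receives 49 — outside the quota interval.

Blue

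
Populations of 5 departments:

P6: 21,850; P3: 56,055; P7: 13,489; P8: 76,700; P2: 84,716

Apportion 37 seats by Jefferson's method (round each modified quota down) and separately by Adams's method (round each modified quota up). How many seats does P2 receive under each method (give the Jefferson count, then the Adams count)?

Jefferson: P6 3, P3 8, P7 2, P8 11, P2 13.
Adams: P6 4, P3 8, P7 2, P8 11, P2 12.
P2 gets 13 under Jefferson and 12 under Adams.

13 and 12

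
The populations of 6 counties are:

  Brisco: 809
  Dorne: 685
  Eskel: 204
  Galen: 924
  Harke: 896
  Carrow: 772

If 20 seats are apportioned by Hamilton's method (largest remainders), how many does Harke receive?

4

The standard divisor is 4290/20 ≈ 214.5.
Standard quotas: Brisco 3.772, Dorne 3.193, Eskel 0.951, Galen 4.308, Harke 4.177, Carrow 3.599.
Lower quotas: Brisco 3, Dorne 3, Eskel 0, Galen 4, Harke 4, Carrow 3 (sum 17, leaving 3 seats).
Remainders in descending order: Eskel 0.951, Brisco 0.772, Carrow 0.599, Galen 0.308, Dorne 0.193, Harke 0.177.
Largest remainders: Eskel, Brisco, Carrow receive the extra seats.
Harke receives 4.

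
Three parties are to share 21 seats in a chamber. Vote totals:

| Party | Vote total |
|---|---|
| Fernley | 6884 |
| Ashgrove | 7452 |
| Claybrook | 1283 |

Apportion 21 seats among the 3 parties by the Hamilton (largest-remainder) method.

Fernley: 9, Ashgrove: 10, Claybrook: 2

The standard divisor is 15619/21 ≈ 743.762.
Standard quotas: Fernley 9.2557, Ashgrove 10.0193, Claybrook 1.7250.
Lower quotas: Fernley 9, Ashgrove 10, Claybrook 1 (sum 20, leaving 1 seat).
Remainders in descending order: Claybrook 0.7250, Fernley 0.2557, Ashgrove 0.0193.
The surplus seat goes to Claybrook.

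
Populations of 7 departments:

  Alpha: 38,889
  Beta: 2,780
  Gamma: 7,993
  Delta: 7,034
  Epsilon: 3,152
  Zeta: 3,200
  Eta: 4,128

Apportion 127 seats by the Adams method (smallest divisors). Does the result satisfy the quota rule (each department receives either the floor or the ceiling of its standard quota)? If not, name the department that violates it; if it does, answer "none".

Standard quotas: Alpha 73.522, Beta 5.256, Gamma 15.111, Delta 13.298, Epsilon 5.959, Zeta 6.050, Eta 7.804.
Adams allocation: Alpha 72, Beta 6, Gamma 15, Delta 14, Epsilon 6, Zeta 6, Eta 8.
Alpha has quota 73.522 (lower 73, upper 74) but receives 72 — outside the quota interval.

Alpha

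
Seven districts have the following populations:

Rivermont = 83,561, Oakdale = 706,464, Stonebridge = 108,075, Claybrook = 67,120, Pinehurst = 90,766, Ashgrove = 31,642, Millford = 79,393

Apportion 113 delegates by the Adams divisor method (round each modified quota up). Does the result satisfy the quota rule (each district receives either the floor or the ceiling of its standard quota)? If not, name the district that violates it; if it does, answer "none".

Standard quotas: Rivermont 8.091, Oakdale 68.405, Stonebridge 10.465, Claybrook 6.499, Pinehurst 8.789, Ashgrove 3.064, Millford 7.687.
Adams allocation: Rivermont 8, Oakdale 67, Stonebridge 11, Claybrook 7, Pinehurst 9, Ashgrove 3, Millford 8.
Oakdale has quota 68.405 (lower 68, upper 69) but receives 67 — outside the quota interval.

Oakdale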